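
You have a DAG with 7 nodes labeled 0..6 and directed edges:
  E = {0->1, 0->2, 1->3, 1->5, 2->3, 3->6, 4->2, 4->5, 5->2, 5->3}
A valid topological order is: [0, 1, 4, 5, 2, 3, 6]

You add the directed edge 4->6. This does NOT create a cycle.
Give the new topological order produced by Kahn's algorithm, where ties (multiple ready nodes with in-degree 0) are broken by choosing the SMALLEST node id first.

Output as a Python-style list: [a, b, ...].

Answer: [0, 1, 4, 5, 2, 3, 6]

Derivation:
Old toposort: [0, 1, 4, 5, 2, 3, 6]
Added edge: 4->6
Position of 4 (2) < position of 6 (6). Old order still valid.
Run Kahn's algorithm (break ties by smallest node id):
  initial in-degrees: [0, 1, 3, 3, 0, 2, 2]
  ready (indeg=0): [0, 4]
  pop 0: indeg[1]->0; indeg[2]->2 | ready=[1, 4] | order so far=[0]
  pop 1: indeg[3]->2; indeg[5]->1 | ready=[4] | order so far=[0, 1]
  pop 4: indeg[2]->1; indeg[5]->0; indeg[6]->1 | ready=[5] | order so far=[0, 1, 4]
  pop 5: indeg[2]->0; indeg[3]->1 | ready=[2] | order so far=[0, 1, 4, 5]
  pop 2: indeg[3]->0 | ready=[3] | order so far=[0, 1, 4, 5, 2]
  pop 3: indeg[6]->0 | ready=[6] | order so far=[0, 1, 4, 5, 2, 3]
  pop 6: no out-edges | ready=[] | order so far=[0, 1, 4, 5, 2, 3, 6]
  Result: [0, 1, 4, 5, 2, 3, 6]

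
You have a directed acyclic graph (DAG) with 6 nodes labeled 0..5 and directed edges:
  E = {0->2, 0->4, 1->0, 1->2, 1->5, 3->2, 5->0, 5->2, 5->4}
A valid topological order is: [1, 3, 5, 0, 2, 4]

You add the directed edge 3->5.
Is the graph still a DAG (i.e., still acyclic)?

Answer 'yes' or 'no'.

Given toposort: [1, 3, 5, 0, 2, 4]
Position of 3: index 1; position of 5: index 2
New edge 3->5: forward
Forward edge: respects the existing order. Still a DAG, same toposort still valid.
Still a DAG? yes

Answer: yes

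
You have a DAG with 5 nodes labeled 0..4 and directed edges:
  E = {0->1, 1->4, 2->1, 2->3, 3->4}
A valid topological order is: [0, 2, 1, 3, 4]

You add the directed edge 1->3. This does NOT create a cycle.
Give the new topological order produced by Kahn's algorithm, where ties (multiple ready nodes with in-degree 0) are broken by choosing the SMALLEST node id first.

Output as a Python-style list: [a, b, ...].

Old toposort: [0, 2, 1, 3, 4]
Added edge: 1->3
Position of 1 (2) < position of 3 (3). Old order still valid.
Run Kahn's algorithm (break ties by smallest node id):
  initial in-degrees: [0, 2, 0, 2, 2]
  ready (indeg=0): [0, 2]
  pop 0: indeg[1]->1 | ready=[2] | order so far=[0]
  pop 2: indeg[1]->0; indeg[3]->1 | ready=[1] | order so far=[0, 2]
  pop 1: indeg[3]->0; indeg[4]->1 | ready=[3] | order so far=[0, 2, 1]
  pop 3: indeg[4]->0 | ready=[4] | order so far=[0, 2, 1, 3]
  pop 4: no out-edges | ready=[] | order so far=[0, 2, 1, 3, 4]
  Result: [0, 2, 1, 3, 4]

Answer: [0, 2, 1, 3, 4]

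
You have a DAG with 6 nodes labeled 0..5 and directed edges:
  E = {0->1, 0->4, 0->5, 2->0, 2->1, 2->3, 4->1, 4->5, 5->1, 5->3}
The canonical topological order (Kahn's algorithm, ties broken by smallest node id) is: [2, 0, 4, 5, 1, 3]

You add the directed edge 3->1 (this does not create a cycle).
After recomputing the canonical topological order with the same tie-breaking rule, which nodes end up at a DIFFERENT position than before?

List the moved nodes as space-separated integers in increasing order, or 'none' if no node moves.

Old toposort: [2, 0, 4, 5, 1, 3]
Added edge 3->1
Recompute Kahn (smallest-id tiebreak):
  initial in-degrees: [1, 5, 0, 2, 1, 2]
  ready (indeg=0): [2]
  pop 2: indeg[0]->0; indeg[1]->4; indeg[3]->1 | ready=[0] | order so far=[2]
  pop 0: indeg[1]->3; indeg[4]->0; indeg[5]->1 | ready=[4] | order so far=[2, 0]
  pop 4: indeg[1]->2; indeg[5]->0 | ready=[5] | order so far=[2, 0, 4]
  pop 5: indeg[1]->1; indeg[3]->0 | ready=[3] | order so far=[2, 0, 4, 5]
  pop 3: indeg[1]->0 | ready=[1] | order so far=[2, 0, 4, 5, 3]
  pop 1: no out-edges | ready=[] | order so far=[2, 0, 4, 5, 3, 1]
New canonical toposort: [2, 0, 4, 5, 3, 1]
Compare positions:
  Node 0: index 1 -> 1 (same)
  Node 1: index 4 -> 5 (moved)
  Node 2: index 0 -> 0 (same)
  Node 3: index 5 -> 4 (moved)
  Node 4: index 2 -> 2 (same)
  Node 5: index 3 -> 3 (same)
Nodes that changed position: 1 3

Answer: 1 3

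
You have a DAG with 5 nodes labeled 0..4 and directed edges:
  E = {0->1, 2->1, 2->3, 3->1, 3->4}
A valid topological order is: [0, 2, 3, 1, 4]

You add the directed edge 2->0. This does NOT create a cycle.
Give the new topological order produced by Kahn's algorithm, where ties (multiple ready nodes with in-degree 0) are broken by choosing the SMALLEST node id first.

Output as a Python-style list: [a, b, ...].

Answer: [2, 0, 3, 1, 4]

Derivation:
Old toposort: [0, 2, 3, 1, 4]
Added edge: 2->0
Position of 2 (1) > position of 0 (0). Must reorder: 2 must now come before 0.
Run Kahn's algorithm (break ties by smallest node id):
  initial in-degrees: [1, 3, 0, 1, 1]
  ready (indeg=0): [2]
  pop 2: indeg[0]->0; indeg[1]->2; indeg[3]->0 | ready=[0, 3] | order so far=[2]
  pop 0: indeg[1]->1 | ready=[3] | order so far=[2, 0]
  pop 3: indeg[1]->0; indeg[4]->0 | ready=[1, 4] | order so far=[2, 0, 3]
  pop 1: no out-edges | ready=[4] | order so far=[2, 0, 3, 1]
  pop 4: no out-edges | ready=[] | order so far=[2, 0, 3, 1, 4]
  Result: [2, 0, 3, 1, 4]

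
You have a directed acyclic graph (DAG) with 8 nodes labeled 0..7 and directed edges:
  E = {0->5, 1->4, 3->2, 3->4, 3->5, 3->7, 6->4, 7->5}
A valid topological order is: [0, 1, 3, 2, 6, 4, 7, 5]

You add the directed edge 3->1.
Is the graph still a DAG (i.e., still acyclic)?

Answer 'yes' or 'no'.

Given toposort: [0, 1, 3, 2, 6, 4, 7, 5]
Position of 3: index 2; position of 1: index 1
New edge 3->1: backward (u after v in old order)
Backward edge: old toposort is now invalid. Check if this creates a cycle.
Does 1 already reach 3? Reachable from 1: [1, 4]. NO -> still a DAG (reorder needed).
Still a DAG? yes

Answer: yes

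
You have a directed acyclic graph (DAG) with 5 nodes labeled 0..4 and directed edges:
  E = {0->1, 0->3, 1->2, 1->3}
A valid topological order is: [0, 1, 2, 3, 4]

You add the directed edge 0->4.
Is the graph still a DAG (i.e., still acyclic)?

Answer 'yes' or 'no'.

Answer: yes

Derivation:
Given toposort: [0, 1, 2, 3, 4]
Position of 0: index 0; position of 4: index 4
New edge 0->4: forward
Forward edge: respects the existing order. Still a DAG, same toposort still valid.
Still a DAG? yes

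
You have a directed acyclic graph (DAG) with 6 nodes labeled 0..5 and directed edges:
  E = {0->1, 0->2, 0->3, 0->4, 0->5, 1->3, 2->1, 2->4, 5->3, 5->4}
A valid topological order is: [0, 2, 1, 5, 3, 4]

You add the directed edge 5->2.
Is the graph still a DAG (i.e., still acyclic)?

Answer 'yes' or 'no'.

Answer: yes

Derivation:
Given toposort: [0, 2, 1, 5, 3, 4]
Position of 5: index 3; position of 2: index 1
New edge 5->2: backward (u after v in old order)
Backward edge: old toposort is now invalid. Check if this creates a cycle.
Does 2 already reach 5? Reachable from 2: [1, 2, 3, 4]. NO -> still a DAG (reorder needed).
Still a DAG? yes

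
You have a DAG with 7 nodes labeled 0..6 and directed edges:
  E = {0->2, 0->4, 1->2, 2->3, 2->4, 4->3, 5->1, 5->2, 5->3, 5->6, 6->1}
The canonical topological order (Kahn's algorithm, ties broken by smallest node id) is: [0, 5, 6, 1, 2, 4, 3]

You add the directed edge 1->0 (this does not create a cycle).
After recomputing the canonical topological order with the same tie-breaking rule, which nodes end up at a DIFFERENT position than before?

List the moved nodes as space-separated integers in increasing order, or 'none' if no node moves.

Old toposort: [0, 5, 6, 1, 2, 4, 3]
Added edge 1->0
Recompute Kahn (smallest-id tiebreak):
  initial in-degrees: [1, 2, 3, 3, 2, 0, 1]
  ready (indeg=0): [5]
  pop 5: indeg[1]->1; indeg[2]->2; indeg[3]->2; indeg[6]->0 | ready=[6] | order so far=[5]
  pop 6: indeg[1]->0 | ready=[1] | order so far=[5, 6]
  pop 1: indeg[0]->0; indeg[2]->1 | ready=[0] | order so far=[5, 6, 1]
  pop 0: indeg[2]->0; indeg[4]->1 | ready=[2] | order so far=[5, 6, 1, 0]
  pop 2: indeg[3]->1; indeg[4]->0 | ready=[4] | order so far=[5, 6, 1, 0, 2]
  pop 4: indeg[3]->0 | ready=[3] | order so far=[5, 6, 1, 0, 2, 4]
  pop 3: no out-edges | ready=[] | order so far=[5, 6, 1, 0, 2, 4, 3]
New canonical toposort: [5, 6, 1, 0, 2, 4, 3]
Compare positions:
  Node 0: index 0 -> 3 (moved)
  Node 1: index 3 -> 2 (moved)
  Node 2: index 4 -> 4 (same)
  Node 3: index 6 -> 6 (same)
  Node 4: index 5 -> 5 (same)
  Node 5: index 1 -> 0 (moved)
  Node 6: index 2 -> 1 (moved)
Nodes that changed position: 0 1 5 6

Answer: 0 1 5 6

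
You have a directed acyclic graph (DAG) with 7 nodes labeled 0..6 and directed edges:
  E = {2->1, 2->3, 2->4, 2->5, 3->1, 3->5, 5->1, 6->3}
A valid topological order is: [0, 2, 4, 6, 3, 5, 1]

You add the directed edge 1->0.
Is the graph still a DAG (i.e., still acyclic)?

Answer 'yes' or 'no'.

Given toposort: [0, 2, 4, 6, 3, 5, 1]
Position of 1: index 6; position of 0: index 0
New edge 1->0: backward (u after v in old order)
Backward edge: old toposort is now invalid. Check if this creates a cycle.
Does 0 already reach 1? Reachable from 0: [0]. NO -> still a DAG (reorder needed).
Still a DAG? yes

Answer: yes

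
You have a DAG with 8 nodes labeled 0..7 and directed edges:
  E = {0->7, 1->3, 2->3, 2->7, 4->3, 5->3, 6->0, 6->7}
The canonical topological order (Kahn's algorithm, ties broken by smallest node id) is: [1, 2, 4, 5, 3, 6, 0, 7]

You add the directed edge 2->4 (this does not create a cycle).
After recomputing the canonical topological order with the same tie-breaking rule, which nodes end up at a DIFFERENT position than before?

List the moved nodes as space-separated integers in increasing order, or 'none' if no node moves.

Answer: none

Derivation:
Old toposort: [1, 2, 4, 5, 3, 6, 0, 7]
Added edge 2->4
Recompute Kahn (smallest-id tiebreak):
  initial in-degrees: [1, 0, 0, 4, 1, 0, 0, 3]
  ready (indeg=0): [1, 2, 5, 6]
  pop 1: indeg[3]->3 | ready=[2, 5, 6] | order so far=[1]
  pop 2: indeg[3]->2; indeg[4]->0; indeg[7]->2 | ready=[4, 5, 6] | order so far=[1, 2]
  pop 4: indeg[3]->1 | ready=[5, 6] | order so far=[1, 2, 4]
  pop 5: indeg[3]->0 | ready=[3, 6] | order so far=[1, 2, 4, 5]
  pop 3: no out-edges | ready=[6] | order so far=[1, 2, 4, 5, 3]
  pop 6: indeg[0]->0; indeg[7]->1 | ready=[0] | order so far=[1, 2, 4, 5, 3, 6]
  pop 0: indeg[7]->0 | ready=[7] | order so far=[1, 2, 4, 5, 3, 6, 0]
  pop 7: no out-edges | ready=[] | order so far=[1, 2, 4, 5, 3, 6, 0, 7]
New canonical toposort: [1, 2, 4, 5, 3, 6, 0, 7]
Compare positions:
  Node 0: index 6 -> 6 (same)
  Node 1: index 0 -> 0 (same)
  Node 2: index 1 -> 1 (same)
  Node 3: index 4 -> 4 (same)
  Node 4: index 2 -> 2 (same)
  Node 5: index 3 -> 3 (same)
  Node 6: index 5 -> 5 (same)
  Node 7: index 7 -> 7 (same)
Nodes that changed position: none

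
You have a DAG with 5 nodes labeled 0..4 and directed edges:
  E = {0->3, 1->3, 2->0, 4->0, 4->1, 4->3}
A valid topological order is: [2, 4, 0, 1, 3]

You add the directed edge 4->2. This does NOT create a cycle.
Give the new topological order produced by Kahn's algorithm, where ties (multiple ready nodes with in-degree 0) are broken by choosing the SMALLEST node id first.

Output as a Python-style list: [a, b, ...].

Answer: [4, 1, 2, 0, 3]

Derivation:
Old toposort: [2, 4, 0, 1, 3]
Added edge: 4->2
Position of 4 (1) > position of 2 (0). Must reorder: 4 must now come before 2.
Run Kahn's algorithm (break ties by smallest node id):
  initial in-degrees: [2, 1, 1, 3, 0]
  ready (indeg=0): [4]
  pop 4: indeg[0]->1; indeg[1]->0; indeg[2]->0; indeg[3]->2 | ready=[1, 2] | order so far=[4]
  pop 1: indeg[3]->1 | ready=[2] | order so far=[4, 1]
  pop 2: indeg[0]->0 | ready=[0] | order so far=[4, 1, 2]
  pop 0: indeg[3]->0 | ready=[3] | order so far=[4, 1, 2, 0]
  pop 3: no out-edges | ready=[] | order so far=[4, 1, 2, 0, 3]
  Result: [4, 1, 2, 0, 3]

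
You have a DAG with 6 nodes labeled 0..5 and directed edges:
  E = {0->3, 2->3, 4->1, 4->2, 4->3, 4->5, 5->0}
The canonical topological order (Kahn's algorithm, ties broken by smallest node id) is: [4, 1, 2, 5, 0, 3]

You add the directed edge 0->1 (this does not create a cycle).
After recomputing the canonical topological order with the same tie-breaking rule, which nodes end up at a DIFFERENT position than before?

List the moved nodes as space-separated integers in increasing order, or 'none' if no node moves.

Old toposort: [4, 1, 2, 5, 0, 3]
Added edge 0->1
Recompute Kahn (smallest-id tiebreak):
  initial in-degrees: [1, 2, 1, 3, 0, 1]
  ready (indeg=0): [4]
  pop 4: indeg[1]->1; indeg[2]->0; indeg[3]->2; indeg[5]->0 | ready=[2, 5] | order so far=[4]
  pop 2: indeg[3]->1 | ready=[5] | order so far=[4, 2]
  pop 5: indeg[0]->0 | ready=[0] | order so far=[4, 2, 5]
  pop 0: indeg[1]->0; indeg[3]->0 | ready=[1, 3] | order so far=[4, 2, 5, 0]
  pop 1: no out-edges | ready=[3] | order so far=[4, 2, 5, 0, 1]
  pop 3: no out-edges | ready=[] | order so far=[4, 2, 5, 0, 1, 3]
New canonical toposort: [4, 2, 5, 0, 1, 3]
Compare positions:
  Node 0: index 4 -> 3 (moved)
  Node 1: index 1 -> 4 (moved)
  Node 2: index 2 -> 1 (moved)
  Node 3: index 5 -> 5 (same)
  Node 4: index 0 -> 0 (same)
  Node 5: index 3 -> 2 (moved)
Nodes that changed position: 0 1 2 5

Answer: 0 1 2 5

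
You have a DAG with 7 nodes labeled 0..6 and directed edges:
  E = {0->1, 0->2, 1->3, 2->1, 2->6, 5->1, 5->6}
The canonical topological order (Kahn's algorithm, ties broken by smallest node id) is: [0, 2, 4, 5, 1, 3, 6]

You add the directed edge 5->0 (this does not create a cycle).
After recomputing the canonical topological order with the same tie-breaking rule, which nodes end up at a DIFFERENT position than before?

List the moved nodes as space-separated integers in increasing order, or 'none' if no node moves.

Old toposort: [0, 2, 4, 5, 1, 3, 6]
Added edge 5->0
Recompute Kahn (smallest-id tiebreak):
  initial in-degrees: [1, 3, 1, 1, 0, 0, 2]
  ready (indeg=0): [4, 5]
  pop 4: no out-edges | ready=[5] | order so far=[4]
  pop 5: indeg[0]->0; indeg[1]->2; indeg[6]->1 | ready=[0] | order so far=[4, 5]
  pop 0: indeg[1]->1; indeg[2]->0 | ready=[2] | order so far=[4, 5, 0]
  pop 2: indeg[1]->0; indeg[6]->0 | ready=[1, 6] | order so far=[4, 5, 0, 2]
  pop 1: indeg[3]->0 | ready=[3, 6] | order so far=[4, 5, 0, 2, 1]
  pop 3: no out-edges | ready=[6] | order so far=[4, 5, 0, 2, 1, 3]
  pop 6: no out-edges | ready=[] | order so far=[4, 5, 0, 2, 1, 3, 6]
New canonical toposort: [4, 5, 0, 2, 1, 3, 6]
Compare positions:
  Node 0: index 0 -> 2 (moved)
  Node 1: index 4 -> 4 (same)
  Node 2: index 1 -> 3 (moved)
  Node 3: index 5 -> 5 (same)
  Node 4: index 2 -> 0 (moved)
  Node 5: index 3 -> 1 (moved)
  Node 6: index 6 -> 6 (same)
Nodes that changed position: 0 2 4 5

Answer: 0 2 4 5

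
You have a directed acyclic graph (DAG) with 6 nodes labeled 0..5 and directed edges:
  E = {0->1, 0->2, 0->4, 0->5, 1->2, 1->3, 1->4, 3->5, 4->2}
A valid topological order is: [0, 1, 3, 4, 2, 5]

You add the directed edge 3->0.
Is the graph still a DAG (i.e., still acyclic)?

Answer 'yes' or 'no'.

Given toposort: [0, 1, 3, 4, 2, 5]
Position of 3: index 2; position of 0: index 0
New edge 3->0: backward (u after v in old order)
Backward edge: old toposort is now invalid. Check if this creates a cycle.
Does 0 already reach 3? Reachable from 0: [0, 1, 2, 3, 4, 5]. YES -> cycle!
Still a DAG? no

Answer: no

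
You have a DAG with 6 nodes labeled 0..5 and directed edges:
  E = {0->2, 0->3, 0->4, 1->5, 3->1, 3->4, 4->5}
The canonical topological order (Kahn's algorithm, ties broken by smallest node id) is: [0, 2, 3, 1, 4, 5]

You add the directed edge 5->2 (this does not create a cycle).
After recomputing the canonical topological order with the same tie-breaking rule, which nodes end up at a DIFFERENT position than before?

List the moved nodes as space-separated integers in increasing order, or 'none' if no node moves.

Old toposort: [0, 2, 3, 1, 4, 5]
Added edge 5->2
Recompute Kahn (smallest-id tiebreak):
  initial in-degrees: [0, 1, 2, 1, 2, 2]
  ready (indeg=0): [0]
  pop 0: indeg[2]->1; indeg[3]->0; indeg[4]->1 | ready=[3] | order so far=[0]
  pop 3: indeg[1]->0; indeg[4]->0 | ready=[1, 4] | order so far=[0, 3]
  pop 1: indeg[5]->1 | ready=[4] | order so far=[0, 3, 1]
  pop 4: indeg[5]->0 | ready=[5] | order so far=[0, 3, 1, 4]
  pop 5: indeg[2]->0 | ready=[2] | order so far=[0, 3, 1, 4, 5]
  pop 2: no out-edges | ready=[] | order so far=[0, 3, 1, 4, 5, 2]
New canonical toposort: [0, 3, 1, 4, 5, 2]
Compare positions:
  Node 0: index 0 -> 0 (same)
  Node 1: index 3 -> 2 (moved)
  Node 2: index 1 -> 5 (moved)
  Node 3: index 2 -> 1 (moved)
  Node 4: index 4 -> 3 (moved)
  Node 5: index 5 -> 4 (moved)
Nodes that changed position: 1 2 3 4 5

Answer: 1 2 3 4 5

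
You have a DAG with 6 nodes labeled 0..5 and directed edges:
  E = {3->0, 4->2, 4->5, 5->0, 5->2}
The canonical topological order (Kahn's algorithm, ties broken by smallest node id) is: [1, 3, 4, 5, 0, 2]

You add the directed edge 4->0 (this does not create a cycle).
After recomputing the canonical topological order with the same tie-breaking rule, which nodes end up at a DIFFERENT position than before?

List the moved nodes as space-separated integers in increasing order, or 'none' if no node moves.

Answer: none

Derivation:
Old toposort: [1, 3, 4, 5, 0, 2]
Added edge 4->0
Recompute Kahn (smallest-id tiebreak):
  initial in-degrees: [3, 0, 2, 0, 0, 1]
  ready (indeg=0): [1, 3, 4]
  pop 1: no out-edges | ready=[3, 4] | order so far=[1]
  pop 3: indeg[0]->2 | ready=[4] | order so far=[1, 3]
  pop 4: indeg[0]->1; indeg[2]->1; indeg[5]->0 | ready=[5] | order so far=[1, 3, 4]
  pop 5: indeg[0]->0; indeg[2]->0 | ready=[0, 2] | order so far=[1, 3, 4, 5]
  pop 0: no out-edges | ready=[2] | order so far=[1, 3, 4, 5, 0]
  pop 2: no out-edges | ready=[] | order so far=[1, 3, 4, 5, 0, 2]
New canonical toposort: [1, 3, 4, 5, 0, 2]
Compare positions:
  Node 0: index 4 -> 4 (same)
  Node 1: index 0 -> 0 (same)
  Node 2: index 5 -> 5 (same)
  Node 3: index 1 -> 1 (same)
  Node 4: index 2 -> 2 (same)
  Node 5: index 3 -> 3 (same)
Nodes that changed position: none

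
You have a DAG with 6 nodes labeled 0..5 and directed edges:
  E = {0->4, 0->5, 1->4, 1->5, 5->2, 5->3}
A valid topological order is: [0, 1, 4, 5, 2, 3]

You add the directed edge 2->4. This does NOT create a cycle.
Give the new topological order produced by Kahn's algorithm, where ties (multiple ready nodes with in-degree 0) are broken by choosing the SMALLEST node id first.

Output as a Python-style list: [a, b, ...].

Old toposort: [0, 1, 4, 5, 2, 3]
Added edge: 2->4
Position of 2 (4) > position of 4 (2). Must reorder: 2 must now come before 4.
Run Kahn's algorithm (break ties by smallest node id):
  initial in-degrees: [0, 0, 1, 1, 3, 2]
  ready (indeg=0): [0, 1]
  pop 0: indeg[4]->2; indeg[5]->1 | ready=[1] | order so far=[0]
  pop 1: indeg[4]->1; indeg[5]->0 | ready=[5] | order so far=[0, 1]
  pop 5: indeg[2]->0; indeg[3]->0 | ready=[2, 3] | order so far=[0, 1, 5]
  pop 2: indeg[4]->0 | ready=[3, 4] | order so far=[0, 1, 5, 2]
  pop 3: no out-edges | ready=[4] | order so far=[0, 1, 5, 2, 3]
  pop 4: no out-edges | ready=[] | order so far=[0, 1, 5, 2, 3, 4]
  Result: [0, 1, 5, 2, 3, 4]

Answer: [0, 1, 5, 2, 3, 4]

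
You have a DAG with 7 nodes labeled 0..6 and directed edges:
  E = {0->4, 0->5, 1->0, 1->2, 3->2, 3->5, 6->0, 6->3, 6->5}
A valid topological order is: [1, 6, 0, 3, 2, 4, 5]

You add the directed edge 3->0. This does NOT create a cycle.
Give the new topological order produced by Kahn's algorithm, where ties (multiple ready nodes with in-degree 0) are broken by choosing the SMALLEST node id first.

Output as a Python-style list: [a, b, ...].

Old toposort: [1, 6, 0, 3, 2, 4, 5]
Added edge: 3->0
Position of 3 (3) > position of 0 (2). Must reorder: 3 must now come before 0.
Run Kahn's algorithm (break ties by smallest node id):
  initial in-degrees: [3, 0, 2, 1, 1, 3, 0]
  ready (indeg=0): [1, 6]
  pop 1: indeg[0]->2; indeg[2]->1 | ready=[6] | order so far=[1]
  pop 6: indeg[0]->1; indeg[3]->0; indeg[5]->2 | ready=[3] | order so far=[1, 6]
  pop 3: indeg[0]->0; indeg[2]->0; indeg[5]->1 | ready=[0, 2] | order so far=[1, 6, 3]
  pop 0: indeg[4]->0; indeg[5]->0 | ready=[2, 4, 5] | order so far=[1, 6, 3, 0]
  pop 2: no out-edges | ready=[4, 5] | order so far=[1, 6, 3, 0, 2]
  pop 4: no out-edges | ready=[5] | order so far=[1, 6, 3, 0, 2, 4]
  pop 5: no out-edges | ready=[] | order so far=[1, 6, 3, 0, 2, 4, 5]
  Result: [1, 6, 3, 0, 2, 4, 5]

Answer: [1, 6, 3, 0, 2, 4, 5]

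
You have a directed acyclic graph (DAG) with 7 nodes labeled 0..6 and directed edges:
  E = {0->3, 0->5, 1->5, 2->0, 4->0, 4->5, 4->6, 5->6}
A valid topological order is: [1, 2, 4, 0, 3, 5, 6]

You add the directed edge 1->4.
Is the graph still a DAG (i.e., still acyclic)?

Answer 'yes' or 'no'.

Answer: yes

Derivation:
Given toposort: [1, 2, 4, 0, 3, 5, 6]
Position of 1: index 0; position of 4: index 2
New edge 1->4: forward
Forward edge: respects the existing order. Still a DAG, same toposort still valid.
Still a DAG? yes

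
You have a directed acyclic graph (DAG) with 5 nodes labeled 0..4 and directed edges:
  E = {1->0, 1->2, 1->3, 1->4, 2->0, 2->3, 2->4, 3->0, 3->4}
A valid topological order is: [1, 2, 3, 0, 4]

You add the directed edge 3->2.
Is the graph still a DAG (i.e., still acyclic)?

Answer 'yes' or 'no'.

Given toposort: [1, 2, 3, 0, 4]
Position of 3: index 2; position of 2: index 1
New edge 3->2: backward (u after v in old order)
Backward edge: old toposort is now invalid. Check if this creates a cycle.
Does 2 already reach 3? Reachable from 2: [0, 2, 3, 4]. YES -> cycle!
Still a DAG? no

Answer: no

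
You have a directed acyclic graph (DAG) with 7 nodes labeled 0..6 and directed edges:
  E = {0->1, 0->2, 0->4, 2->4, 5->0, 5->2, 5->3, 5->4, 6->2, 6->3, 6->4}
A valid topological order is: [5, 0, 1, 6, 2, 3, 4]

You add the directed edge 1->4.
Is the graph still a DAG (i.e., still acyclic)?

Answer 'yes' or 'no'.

Answer: yes

Derivation:
Given toposort: [5, 0, 1, 6, 2, 3, 4]
Position of 1: index 2; position of 4: index 6
New edge 1->4: forward
Forward edge: respects the existing order. Still a DAG, same toposort still valid.
Still a DAG? yes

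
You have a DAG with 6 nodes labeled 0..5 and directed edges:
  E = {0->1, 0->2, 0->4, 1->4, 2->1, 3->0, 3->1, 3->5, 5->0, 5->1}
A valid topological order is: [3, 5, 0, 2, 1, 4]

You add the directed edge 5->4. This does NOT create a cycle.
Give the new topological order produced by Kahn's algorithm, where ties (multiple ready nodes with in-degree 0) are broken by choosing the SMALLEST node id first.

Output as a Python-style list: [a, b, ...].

Answer: [3, 5, 0, 2, 1, 4]

Derivation:
Old toposort: [3, 5, 0, 2, 1, 4]
Added edge: 5->4
Position of 5 (1) < position of 4 (5). Old order still valid.
Run Kahn's algorithm (break ties by smallest node id):
  initial in-degrees: [2, 4, 1, 0, 3, 1]
  ready (indeg=0): [3]
  pop 3: indeg[0]->1; indeg[1]->3; indeg[5]->0 | ready=[5] | order so far=[3]
  pop 5: indeg[0]->0; indeg[1]->2; indeg[4]->2 | ready=[0] | order so far=[3, 5]
  pop 0: indeg[1]->1; indeg[2]->0; indeg[4]->1 | ready=[2] | order so far=[3, 5, 0]
  pop 2: indeg[1]->0 | ready=[1] | order so far=[3, 5, 0, 2]
  pop 1: indeg[4]->0 | ready=[4] | order so far=[3, 5, 0, 2, 1]
  pop 4: no out-edges | ready=[] | order so far=[3, 5, 0, 2, 1, 4]
  Result: [3, 5, 0, 2, 1, 4]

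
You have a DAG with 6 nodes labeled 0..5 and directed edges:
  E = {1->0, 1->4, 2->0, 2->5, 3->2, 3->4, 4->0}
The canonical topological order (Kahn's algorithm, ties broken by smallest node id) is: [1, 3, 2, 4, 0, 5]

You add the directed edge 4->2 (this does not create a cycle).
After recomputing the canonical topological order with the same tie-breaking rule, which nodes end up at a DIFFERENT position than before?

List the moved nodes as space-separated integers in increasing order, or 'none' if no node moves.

Answer: 2 4

Derivation:
Old toposort: [1, 3, 2, 4, 0, 5]
Added edge 4->2
Recompute Kahn (smallest-id tiebreak):
  initial in-degrees: [3, 0, 2, 0, 2, 1]
  ready (indeg=0): [1, 3]
  pop 1: indeg[0]->2; indeg[4]->1 | ready=[3] | order so far=[1]
  pop 3: indeg[2]->1; indeg[4]->0 | ready=[4] | order so far=[1, 3]
  pop 4: indeg[0]->1; indeg[2]->0 | ready=[2] | order so far=[1, 3, 4]
  pop 2: indeg[0]->0; indeg[5]->0 | ready=[0, 5] | order so far=[1, 3, 4, 2]
  pop 0: no out-edges | ready=[5] | order so far=[1, 3, 4, 2, 0]
  pop 5: no out-edges | ready=[] | order so far=[1, 3, 4, 2, 0, 5]
New canonical toposort: [1, 3, 4, 2, 0, 5]
Compare positions:
  Node 0: index 4 -> 4 (same)
  Node 1: index 0 -> 0 (same)
  Node 2: index 2 -> 3 (moved)
  Node 3: index 1 -> 1 (same)
  Node 4: index 3 -> 2 (moved)
  Node 5: index 5 -> 5 (same)
Nodes that changed position: 2 4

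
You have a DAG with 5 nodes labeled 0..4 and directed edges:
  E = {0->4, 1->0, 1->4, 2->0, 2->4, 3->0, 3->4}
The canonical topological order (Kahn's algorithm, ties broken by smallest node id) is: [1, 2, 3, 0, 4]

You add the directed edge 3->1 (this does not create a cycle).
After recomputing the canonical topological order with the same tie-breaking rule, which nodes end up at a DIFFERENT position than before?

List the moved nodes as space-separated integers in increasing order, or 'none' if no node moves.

Answer: 1 2 3

Derivation:
Old toposort: [1, 2, 3, 0, 4]
Added edge 3->1
Recompute Kahn (smallest-id tiebreak):
  initial in-degrees: [3, 1, 0, 0, 4]
  ready (indeg=0): [2, 3]
  pop 2: indeg[0]->2; indeg[4]->3 | ready=[3] | order so far=[2]
  pop 3: indeg[0]->1; indeg[1]->0; indeg[4]->2 | ready=[1] | order so far=[2, 3]
  pop 1: indeg[0]->0; indeg[4]->1 | ready=[0] | order so far=[2, 3, 1]
  pop 0: indeg[4]->0 | ready=[4] | order so far=[2, 3, 1, 0]
  pop 4: no out-edges | ready=[] | order so far=[2, 3, 1, 0, 4]
New canonical toposort: [2, 3, 1, 0, 4]
Compare positions:
  Node 0: index 3 -> 3 (same)
  Node 1: index 0 -> 2 (moved)
  Node 2: index 1 -> 0 (moved)
  Node 3: index 2 -> 1 (moved)
  Node 4: index 4 -> 4 (same)
Nodes that changed position: 1 2 3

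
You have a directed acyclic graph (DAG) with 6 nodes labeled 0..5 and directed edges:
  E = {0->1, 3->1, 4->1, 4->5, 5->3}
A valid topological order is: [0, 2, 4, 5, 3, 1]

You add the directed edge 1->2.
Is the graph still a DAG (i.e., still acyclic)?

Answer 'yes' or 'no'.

Given toposort: [0, 2, 4, 5, 3, 1]
Position of 1: index 5; position of 2: index 1
New edge 1->2: backward (u after v in old order)
Backward edge: old toposort is now invalid. Check if this creates a cycle.
Does 2 already reach 1? Reachable from 2: [2]. NO -> still a DAG (reorder needed).
Still a DAG? yes

Answer: yes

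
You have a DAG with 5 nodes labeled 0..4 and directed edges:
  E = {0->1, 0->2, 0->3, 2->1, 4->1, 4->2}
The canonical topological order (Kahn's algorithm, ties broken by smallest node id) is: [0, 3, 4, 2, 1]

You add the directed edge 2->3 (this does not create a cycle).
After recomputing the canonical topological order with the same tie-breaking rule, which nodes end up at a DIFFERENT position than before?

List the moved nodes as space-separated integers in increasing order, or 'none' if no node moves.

Answer: 1 2 3 4

Derivation:
Old toposort: [0, 3, 4, 2, 1]
Added edge 2->3
Recompute Kahn (smallest-id tiebreak):
  initial in-degrees: [0, 3, 2, 2, 0]
  ready (indeg=0): [0, 4]
  pop 0: indeg[1]->2; indeg[2]->1; indeg[3]->1 | ready=[4] | order so far=[0]
  pop 4: indeg[1]->1; indeg[2]->0 | ready=[2] | order so far=[0, 4]
  pop 2: indeg[1]->0; indeg[3]->0 | ready=[1, 3] | order so far=[0, 4, 2]
  pop 1: no out-edges | ready=[3] | order so far=[0, 4, 2, 1]
  pop 3: no out-edges | ready=[] | order so far=[0, 4, 2, 1, 3]
New canonical toposort: [0, 4, 2, 1, 3]
Compare positions:
  Node 0: index 0 -> 0 (same)
  Node 1: index 4 -> 3 (moved)
  Node 2: index 3 -> 2 (moved)
  Node 3: index 1 -> 4 (moved)
  Node 4: index 2 -> 1 (moved)
Nodes that changed position: 1 2 3 4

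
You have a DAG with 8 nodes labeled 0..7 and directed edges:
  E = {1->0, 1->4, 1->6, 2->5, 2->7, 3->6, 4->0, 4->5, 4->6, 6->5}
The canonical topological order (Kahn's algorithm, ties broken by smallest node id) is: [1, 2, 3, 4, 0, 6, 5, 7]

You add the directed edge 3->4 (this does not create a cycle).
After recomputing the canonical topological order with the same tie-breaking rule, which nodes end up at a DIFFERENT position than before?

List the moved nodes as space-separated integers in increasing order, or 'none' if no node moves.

Answer: none

Derivation:
Old toposort: [1, 2, 3, 4, 0, 6, 5, 7]
Added edge 3->4
Recompute Kahn (smallest-id tiebreak):
  initial in-degrees: [2, 0, 0, 0, 2, 3, 3, 1]
  ready (indeg=0): [1, 2, 3]
  pop 1: indeg[0]->1; indeg[4]->1; indeg[6]->2 | ready=[2, 3] | order so far=[1]
  pop 2: indeg[5]->2; indeg[7]->0 | ready=[3, 7] | order so far=[1, 2]
  pop 3: indeg[4]->0; indeg[6]->1 | ready=[4, 7] | order so far=[1, 2, 3]
  pop 4: indeg[0]->0; indeg[5]->1; indeg[6]->0 | ready=[0, 6, 7] | order so far=[1, 2, 3, 4]
  pop 0: no out-edges | ready=[6, 7] | order so far=[1, 2, 3, 4, 0]
  pop 6: indeg[5]->0 | ready=[5, 7] | order so far=[1, 2, 3, 4, 0, 6]
  pop 5: no out-edges | ready=[7] | order so far=[1, 2, 3, 4, 0, 6, 5]
  pop 7: no out-edges | ready=[] | order so far=[1, 2, 3, 4, 0, 6, 5, 7]
New canonical toposort: [1, 2, 3, 4, 0, 6, 5, 7]
Compare positions:
  Node 0: index 4 -> 4 (same)
  Node 1: index 0 -> 0 (same)
  Node 2: index 1 -> 1 (same)
  Node 3: index 2 -> 2 (same)
  Node 4: index 3 -> 3 (same)
  Node 5: index 6 -> 6 (same)
  Node 6: index 5 -> 5 (same)
  Node 7: index 7 -> 7 (same)
Nodes that changed position: none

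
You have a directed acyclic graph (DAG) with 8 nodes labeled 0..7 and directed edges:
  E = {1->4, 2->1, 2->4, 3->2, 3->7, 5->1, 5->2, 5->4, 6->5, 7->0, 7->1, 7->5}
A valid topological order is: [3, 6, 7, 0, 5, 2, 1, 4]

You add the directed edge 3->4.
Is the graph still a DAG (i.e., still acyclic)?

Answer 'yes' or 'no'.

Answer: yes

Derivation:
Given toposort: [3, 6, 7, 0, 5, 2, 1, 4]
Position of 3: index 0; position of 4: index 7
New edge 3->4: forward
Forward edge: respects the existing order. Still a DAG, same toposort still valid.
Still a DAG? yes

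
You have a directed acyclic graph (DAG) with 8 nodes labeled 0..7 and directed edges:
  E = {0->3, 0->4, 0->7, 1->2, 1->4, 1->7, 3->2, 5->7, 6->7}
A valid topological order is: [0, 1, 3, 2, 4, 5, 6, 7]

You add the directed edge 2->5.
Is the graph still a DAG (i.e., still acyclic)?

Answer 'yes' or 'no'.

Given toposort: [0, 1, 3, 2, 4, 5, 6, 7]
Position of 2: index 3; position of 5: index 5
New edge 2->5: forward
Forward edge: respects the existing order. Still a DAG, same toposort still valid.
Still a DAG? yes

Answer: yes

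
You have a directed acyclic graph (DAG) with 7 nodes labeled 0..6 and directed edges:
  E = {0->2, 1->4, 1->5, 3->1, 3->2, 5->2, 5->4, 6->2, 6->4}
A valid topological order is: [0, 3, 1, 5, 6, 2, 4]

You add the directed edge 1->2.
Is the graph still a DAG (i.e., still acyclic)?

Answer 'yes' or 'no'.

Given toposort: [0, 3, 1, 5, 6, 2, 4]
Position of 1: index 2; position of 2: index 5
New edge 1->2: forward
Forward edge: respects the existing order. Still a DAG, same toposort still valid.
Still a DAG? yes

Answer: yes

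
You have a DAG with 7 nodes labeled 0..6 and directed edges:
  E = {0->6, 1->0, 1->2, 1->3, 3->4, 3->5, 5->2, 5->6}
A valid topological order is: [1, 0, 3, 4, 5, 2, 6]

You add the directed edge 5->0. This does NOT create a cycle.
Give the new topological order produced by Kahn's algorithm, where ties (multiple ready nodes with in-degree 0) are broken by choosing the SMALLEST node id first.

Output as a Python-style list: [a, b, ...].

Old toposort: [1, 0, 3, 4, 5, 2, 6]
Added edge: 5->0
Position of 5 (4) > position of 0 (1). Must reorder: 5 must now come before 0.
Run Kahn's algorithm (break ties by smallest node id):
  initial in-degrees: [2, 0, 2, 1, 1, 1, 2]
  ready (indeg=0): [1]
  pop 1: indeg[0]->1; indeg[2]->1; indeg[3]->0 | ready=[3] | order so far=[1]
  pop 3: indeg[4]->0; indeg[5]->0 | ready=[4, 5] | order so far=[1, 3]
  pop 4: no out-edges | ready=[5] | order so far=[1, 3, 4]
  pop 5: indeg[0]->0; indeg[2]->0; indeg[6]->1 | ready=[0, 2] | order so far=[1, 3, 4, 5]
  pop 0: indeg[6]->0 | ready=[2, 6] | order so far=[1, 3, 4, 5, 0]
  pop 2: no out-edges | ready=[6] | order so far=[1, 3, 4, 5, 0, 2]
  pop 6: no out-edges | ready=[] | order so far=[1, 3, 4, 5, 0, 2, 6]
  Result: [1, 3, 4, 5, 0, 2, 6]

Answer: [1, 3, 4, 5, 0, 2, 6]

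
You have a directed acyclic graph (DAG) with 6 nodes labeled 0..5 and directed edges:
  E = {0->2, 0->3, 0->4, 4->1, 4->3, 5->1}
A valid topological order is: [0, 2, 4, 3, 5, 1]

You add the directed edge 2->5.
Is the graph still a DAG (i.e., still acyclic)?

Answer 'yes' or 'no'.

Answer: yes

Derivation:
Given toposort: [0, 2, 4, 3, 5, 1]
Position of 2: index 1; position of 5: index 4
New edge 2->5: forward
Forward edge: respects the existing order. Still a DAG, same toposort still valid.
Still a DAG? yes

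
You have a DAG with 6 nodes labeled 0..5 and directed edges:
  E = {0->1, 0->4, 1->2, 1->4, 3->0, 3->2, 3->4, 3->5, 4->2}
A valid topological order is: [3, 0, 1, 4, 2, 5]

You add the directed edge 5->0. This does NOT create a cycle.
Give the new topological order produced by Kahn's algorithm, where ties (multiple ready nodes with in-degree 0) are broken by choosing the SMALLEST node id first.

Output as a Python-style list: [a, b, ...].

Answer: [3, 5, 0, 1, 4, 2]

Derivation:
Old toposort: [3, 0, 1, 4, 2, 5]
Added edge: 5->0
Position of 5 (5) > position of 0 (1). Must reorder: 5 must now come before 0.
Run Kahn's algorithm (break ties by smallest node id):
  initial in-degrees: [2, 1, 3, 0, 3, 1]
  ready (indeg=0): [3]
  pop 3: indeg[0]->1; indeg[2]->2; indeg[4]->2; indeg[5]->0 | ready=[5] | order so far=[3]
  pop 5: indeg[0]->0 | ready=[0] | order so far=[3, 5]
  pop 0: indeg[1]->0; indeg[4]->1 | ready=[1] | order so far=[3, 5, 0]
  pop 1: indeg[2]->1; indeg[4]->0 | ready=[4] | order so far=[3, 5, 0, 1]
  pop 4: indeg[2]->0 | ready=[2] | order so far=[3, 5, 0, 1, 4]
  pop 2: no out-edges | ready=[] | order so far=[3, 5, 0, 1, 4, 2]
  Result: [3, 5, 0, 1, 4, 2]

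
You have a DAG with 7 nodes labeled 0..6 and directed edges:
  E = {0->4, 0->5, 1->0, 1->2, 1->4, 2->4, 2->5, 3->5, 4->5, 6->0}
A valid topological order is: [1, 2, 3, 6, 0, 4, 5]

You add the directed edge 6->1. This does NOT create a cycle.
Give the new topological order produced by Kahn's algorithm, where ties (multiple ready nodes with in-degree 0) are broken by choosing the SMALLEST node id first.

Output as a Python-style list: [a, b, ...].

Answer: [3, 6, 1, 0, 2, 4, 5]

Derivation:
Old toposort: [1, 2, 3, 6, 0, 4, 5]
Added edge: 6->1
Position of 6 (3) > position of 1 (0). Must reorder: 6 must now come before 1.
Run Kahn's algorithm (break ties by smallest node id):
  initial in-degrees: [2, 1, 1, 0, 3, 4, 0]
  ready (indeg=0): [3, 6]
  pop 3: indeg[5]->3 | ready=[6] | order so far=[3]
  pop 6: indeg[0]->1; indeg[1]->0 | ready=[1] | order so far=[3, 6]
  pop 1: indeg[0]->0; indeg[2]->0; indeg[4]->2 | ready=[0, 2] | order so far=[3, 6, 1]
  pop 0: indeg[4]->1; indeg[5]->2 | ready=[2] | order so far=[3, 6, 1, 0]
  pop 2: indeg[4]->0; indeg[5]->1 | ready=[4] | order so far=[3, 6, 1, 0, 2]
  pop 4: indeg[5]->0 | ready=[5] | order so far=[3, 6, 1, 0, 2, 4]
  pop 5: no out-edges | ready=[] | order so far=[3, 6, 1, 0, 2, 4, 5]
  Result: [3, 6, 1, 0, 2, 4, 5]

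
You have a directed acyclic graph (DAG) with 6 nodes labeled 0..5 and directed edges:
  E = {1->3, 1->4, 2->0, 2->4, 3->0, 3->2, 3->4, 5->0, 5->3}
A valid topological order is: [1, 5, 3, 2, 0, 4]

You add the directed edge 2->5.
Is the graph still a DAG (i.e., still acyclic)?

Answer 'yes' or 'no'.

Answer: no

Derivation:
Given toposort: [1, 5, 3, 2, 0, 4]
Position of 2: index 3; position of 5: index 1
New edge 2->5: backward (u after v in old order)
Backward edge: old toposort is now invalid. Check if this creates a cycle.
Does 5 already reach 2? Reachable from 5: [0, 2, 3, 4, 5]. YES -> cycle!
Still a DAG? no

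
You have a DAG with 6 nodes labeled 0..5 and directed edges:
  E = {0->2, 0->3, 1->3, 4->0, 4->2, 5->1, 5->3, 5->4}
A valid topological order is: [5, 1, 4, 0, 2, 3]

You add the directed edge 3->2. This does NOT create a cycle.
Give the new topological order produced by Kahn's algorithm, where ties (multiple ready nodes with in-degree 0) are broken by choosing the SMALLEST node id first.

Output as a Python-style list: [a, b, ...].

Old toposort: [5, 1, 4, 0, 2, 3]
Added edge: 3->2
Position of 3 (5) > position of 2 (4). Must reorder: 3 must now come before 2.
Run Kahn's algorithm (break ties by smallest node id):
  initial in-degrees: [1, 1, 3, 3, 1, 0]
  ready (indeg=0): [5]
  pop 5: indeg[1]->0; indeg[3]->2; indeg[4]->0 | ready=[1, 4] | order so far=[5]
  pop 1: indeg[3]->1 | ready=[4] | order so far=[5, 1]
  pop 4: indeg[0]->0; indeg[2]->2 | ready=[0] | order so far=[5, 1, 4]
  pop 0: indeg[2]->1; indeg[3]->0 | ready=[3] | order so far=[5, 1, 4, 0]
  pop 3: indeg[2]->0 | ready=[2] | order so far=[5, 1, 4, 0, 3]
  pop 2: no out-edges | ready=[] | order so far=[5, 1, 4, 0, 3, 2]
  Result: [5, 1, 4, 0, 3, 2]

Answer: [5, 1, 4, 0, 3, 2]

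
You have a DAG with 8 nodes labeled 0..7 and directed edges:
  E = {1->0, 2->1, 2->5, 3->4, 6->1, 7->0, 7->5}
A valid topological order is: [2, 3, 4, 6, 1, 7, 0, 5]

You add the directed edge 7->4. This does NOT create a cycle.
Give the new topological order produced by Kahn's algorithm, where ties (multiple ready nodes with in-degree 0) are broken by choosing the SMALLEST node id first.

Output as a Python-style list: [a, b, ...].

Old toposort: [2, 3, 4, 6, 1, 7, 0, 5]
Added edge: 7->4
Position of 7 (5) > position of 4 (2). Must reorder: 7 must now come before 4.
Run Kahn's algorithm (break ties by smallest node id):
  initial in-degrees: [2, 2, 0, 0, 2, 2, 0, 0]
  ready (indeg=0): [2, 3, 6, 7]
  pop 2: indeg[1]->1; indeg[5]->1 | ready=[3, 6, 7] | order so far=[2]
  pop 3: indeg[4]->1 | ready=[6, 7] | order so far=[2, 3]
  pop 6: indeg[1]->0 | ready=[1, 7] | order so far=[2, 3, 6]
  pop 1: indeg[0]->1 | ready=[7] | order so far=[2, 3, 6, 1]
  pop 7: indeg[0]->0; indeg[4]->0; indeg[5]->0 | ready=[0, 4, 5] | order so far=[2, 3, 6, 1, 7]
  pop 0: no out-edges | ready=[4, 5] | order so far=[2, 3, 6, 1, 7, 0]
  pop 4: no out-edges | ready=[5] | order so far=[2, 3, 6, 1, 7, 0, 4]
  pop 5: no out-edges | ready=[] | order so far=[2, 3, 6, 1, 7, 0, 4, 5]
  Result: [2, 3, 6, 1, 7, 0, 4, 5]

Answer: [2, 3, 6, 1, 7, 0, 4, 5]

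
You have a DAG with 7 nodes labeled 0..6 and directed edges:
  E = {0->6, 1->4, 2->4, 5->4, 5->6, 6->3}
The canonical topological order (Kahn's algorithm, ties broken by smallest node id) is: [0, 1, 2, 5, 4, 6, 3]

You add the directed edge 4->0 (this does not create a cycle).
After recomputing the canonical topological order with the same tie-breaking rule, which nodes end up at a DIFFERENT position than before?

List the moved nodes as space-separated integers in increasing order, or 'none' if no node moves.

Old toposort: [0, 1, 2, 5, 4, 6, 3]
Added edge 4->0
Recompute Kahn (smallest-id tiebreak):
  initial in-degrees: [1, 0, 0, 1, 3, 0, 2]
  ready (indeg=0): [1, 2, 5]
  pop 1: indeg[4]->2 | ready=[2, 5] | order so far=[1]
  pop 2: indeg[4]->1 | ready=[5] | order so far=[1, 2]
  pop 5: indeg[4]->0; indeg[6]->1 | ready=[4] | order so far=[1, 2, 5]
  pop 4: indeg[0]->0 | ready=[0] | order so far=[1, 2, 5, 4]
  pop 0: indeg[6]->0 | ready=[6] | order so far=[1, 2, 5, 4, 0]
  pop 6: indeg[3]->0 | ready=[3] | order so far=[1, 2, 5, 4, 0, 6]
  pop 3: no out-edges | ready=[] | order so far=[1, 2, 5, 4, 0, 6, 3]
New canonical toposort: [1, 2, 5, 4, 0, 6, 3]
Compare positions:
  Node 0: index 0 -> 4 (moved)
  Node 1: index 1 -> 0 (moved)
  Node 2: index 2 -> 1 (moved)
  Node 3: index 6 -> 6 (same)
  Node 4: index 4 -> 3 (moved)
  Node 5: index 3 -> 2 (moved)
  Node 6: index 5 -> 5 (same)
Nodes that changed position: 0 1 2 4 5

Answer: 0 1 2 4 5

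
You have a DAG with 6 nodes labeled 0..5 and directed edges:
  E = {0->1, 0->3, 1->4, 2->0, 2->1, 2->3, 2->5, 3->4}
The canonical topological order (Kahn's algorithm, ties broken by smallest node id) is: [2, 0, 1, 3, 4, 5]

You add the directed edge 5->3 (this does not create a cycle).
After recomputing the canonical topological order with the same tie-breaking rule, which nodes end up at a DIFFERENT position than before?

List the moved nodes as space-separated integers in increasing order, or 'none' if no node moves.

Old toposort: [2, 0, 1, 3, 4, 5]
Added edge 5->3
Recompute Kahn (smallest-id tiebreak):
  initial in-degrees: [1, 2, 0, 3, 2, 1]
  ready (indeg=0): [2]
  pop 2: indeg[0]->0; indeg[1]->1; indeg[3]->2; indeg[5]->0 | ready=[0, 5] | order so far=[2]
  pop 0: indeg[1]->0; indeg[3]->1 | ready=[1, 5] | order so far=[2, 0]
  pop 1: indeg[4]->1 | ready=[5] | order so far=[2, 0, 1]
  pop 5: indeg[3]->0 | ready=[3] | order so far=[2, 0, 1, 5]
  pop 3: indeg[4]->0 | ready=[4] | order so far=[2, 0, 1, 5, 3]
  pop 4: no out-edges | ready=[] | order so far=[2, 0, 1, 5, 3, 4]
New canonical toposort: [2, 0, 1, 5, 3, 4]
Compare positions:
  Node 0: index 1 -> 1 (same)
  Node 1: index 2 -> 2 (same)
  Node 2: index 0 -> 0 (same)
  Node 3: index 3 -> 4 (moved)
  Node 4: index 4 -> 5 (moved)
  Node 5: index 5 -> 3 (moved)
Nodes that changed position: 3 4 5

Answer: 3 4 5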